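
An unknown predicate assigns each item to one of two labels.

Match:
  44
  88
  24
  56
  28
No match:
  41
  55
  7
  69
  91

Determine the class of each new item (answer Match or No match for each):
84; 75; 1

Match, No match, No match

Rule: even. This holds for each 'Match' example and fails for each 'No match' one.
84: Match (84 is even). 75: No match (75 is odd). 1: No match (1 is odd).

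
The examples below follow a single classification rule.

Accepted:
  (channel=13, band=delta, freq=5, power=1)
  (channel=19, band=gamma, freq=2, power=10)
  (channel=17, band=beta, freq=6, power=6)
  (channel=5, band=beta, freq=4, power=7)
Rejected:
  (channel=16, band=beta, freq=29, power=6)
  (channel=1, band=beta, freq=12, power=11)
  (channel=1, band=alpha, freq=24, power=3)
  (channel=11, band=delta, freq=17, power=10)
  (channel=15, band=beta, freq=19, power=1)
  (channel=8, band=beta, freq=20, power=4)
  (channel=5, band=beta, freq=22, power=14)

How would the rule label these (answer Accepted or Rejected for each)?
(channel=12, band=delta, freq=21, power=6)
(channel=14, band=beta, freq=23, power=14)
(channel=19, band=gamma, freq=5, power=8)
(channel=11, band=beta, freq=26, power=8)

Rejected, Rejected, Accepted, Rejected

A rule that fits every label: freq ≤ 6 — true of each 'Accepted' example, false of each 'Rejected' one.
(channel=12, band=delta, freq=21, power=6): freq = 21, fails the rule → Rejected. (channel=14, band=beta, freq=23, power=14): freq = 23, fails the rule → Rejected. (channel=19, band=gamma, freq=5, power=8): freq = 5, meets the rule → Accepted. (channel=11, band=beta, freq=26, power=8): freq = 26, fails the rule → Rejected.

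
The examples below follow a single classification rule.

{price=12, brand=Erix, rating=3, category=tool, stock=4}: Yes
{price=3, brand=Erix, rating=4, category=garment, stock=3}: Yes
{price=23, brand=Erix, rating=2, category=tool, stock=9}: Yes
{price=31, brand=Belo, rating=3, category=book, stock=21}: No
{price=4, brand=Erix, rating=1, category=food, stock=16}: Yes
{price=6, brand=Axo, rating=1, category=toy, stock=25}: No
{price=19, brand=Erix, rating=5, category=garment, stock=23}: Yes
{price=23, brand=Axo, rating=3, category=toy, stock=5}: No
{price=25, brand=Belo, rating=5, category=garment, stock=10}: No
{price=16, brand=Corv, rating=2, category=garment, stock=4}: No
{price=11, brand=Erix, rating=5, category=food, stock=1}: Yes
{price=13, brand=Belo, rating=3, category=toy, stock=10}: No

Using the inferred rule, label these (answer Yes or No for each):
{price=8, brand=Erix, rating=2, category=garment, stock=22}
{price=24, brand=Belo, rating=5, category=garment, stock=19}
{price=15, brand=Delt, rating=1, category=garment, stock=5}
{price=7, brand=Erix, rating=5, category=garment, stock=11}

Yes, No, No, Yes

Checking candidate rules against both groups, what survives is: brand is Erix.
{price=8, brand=Erix, rating=2, category=garment, stock=22}: Yes (brand is Erix).
{price=24, brand=Belo, rating=5, category=garment, stock=19}: No (brand is Belo).
{price=15, brand=Delt, rating=1, category=garment, stock=5}: No (brand is Delt).
{price=7, brand=Erix, rating=5, category=garment, stock=11}: Yes (brand is Erix).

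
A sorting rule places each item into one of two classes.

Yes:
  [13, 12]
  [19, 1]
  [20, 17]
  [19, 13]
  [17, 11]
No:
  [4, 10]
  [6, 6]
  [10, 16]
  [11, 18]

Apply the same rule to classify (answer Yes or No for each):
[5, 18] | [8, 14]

The common property of the 'Yes' items is: first > second. No 'No' item has it.
[5, 18]: No (5 < 18). [8, 14]: No (8 < 14).

No, No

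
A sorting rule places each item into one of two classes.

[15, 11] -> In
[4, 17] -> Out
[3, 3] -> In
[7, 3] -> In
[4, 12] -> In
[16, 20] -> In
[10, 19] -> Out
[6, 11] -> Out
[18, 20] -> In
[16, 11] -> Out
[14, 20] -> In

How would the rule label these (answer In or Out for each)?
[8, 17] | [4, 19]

Out, Out

A rule that fits every label: sum is even — true of each 'In' example, false of each 'Out' one.
[8, 17]: Out (8+17 = 25).
[4, 19]: Out (4+19 = 23).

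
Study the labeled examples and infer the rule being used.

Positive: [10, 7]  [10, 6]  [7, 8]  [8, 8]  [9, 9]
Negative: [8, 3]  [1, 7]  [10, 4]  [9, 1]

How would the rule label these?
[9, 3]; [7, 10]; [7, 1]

Negative, Positive, Negative

The pattern is that an item is 'Positive' exactly when: sum ≥ 15.
[9, 3] — 9+3 = 12, hence Negative.
[7, 10] — 7+10 = 17, hence Positive.
[7, 1] — 7+1 = 8, hence Negative.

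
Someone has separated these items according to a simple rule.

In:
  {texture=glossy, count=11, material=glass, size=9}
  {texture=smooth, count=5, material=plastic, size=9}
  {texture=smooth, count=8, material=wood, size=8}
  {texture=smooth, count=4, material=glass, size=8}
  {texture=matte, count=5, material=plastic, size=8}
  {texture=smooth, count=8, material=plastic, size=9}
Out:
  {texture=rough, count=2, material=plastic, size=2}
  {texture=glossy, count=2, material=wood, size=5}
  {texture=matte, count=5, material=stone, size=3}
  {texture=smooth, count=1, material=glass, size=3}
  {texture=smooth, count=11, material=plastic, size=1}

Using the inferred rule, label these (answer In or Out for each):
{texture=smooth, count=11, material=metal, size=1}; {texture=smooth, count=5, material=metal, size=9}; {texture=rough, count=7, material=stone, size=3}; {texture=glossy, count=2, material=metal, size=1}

One predicate separates the groups cleanly: size ≥ 8.

Out, In, Out, Out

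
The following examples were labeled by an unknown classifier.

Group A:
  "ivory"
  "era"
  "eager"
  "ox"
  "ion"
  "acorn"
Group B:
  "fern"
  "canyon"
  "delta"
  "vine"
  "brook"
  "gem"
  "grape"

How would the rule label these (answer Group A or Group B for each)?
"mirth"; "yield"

Group B, Group B

All 'Group A' examples share one property — starts with a vowel — and every 'Group B' example lacks it.
"mirth": starts with 'm', doesn't match → Group B.
"yield": starts with 'y', doesn't match → Group B.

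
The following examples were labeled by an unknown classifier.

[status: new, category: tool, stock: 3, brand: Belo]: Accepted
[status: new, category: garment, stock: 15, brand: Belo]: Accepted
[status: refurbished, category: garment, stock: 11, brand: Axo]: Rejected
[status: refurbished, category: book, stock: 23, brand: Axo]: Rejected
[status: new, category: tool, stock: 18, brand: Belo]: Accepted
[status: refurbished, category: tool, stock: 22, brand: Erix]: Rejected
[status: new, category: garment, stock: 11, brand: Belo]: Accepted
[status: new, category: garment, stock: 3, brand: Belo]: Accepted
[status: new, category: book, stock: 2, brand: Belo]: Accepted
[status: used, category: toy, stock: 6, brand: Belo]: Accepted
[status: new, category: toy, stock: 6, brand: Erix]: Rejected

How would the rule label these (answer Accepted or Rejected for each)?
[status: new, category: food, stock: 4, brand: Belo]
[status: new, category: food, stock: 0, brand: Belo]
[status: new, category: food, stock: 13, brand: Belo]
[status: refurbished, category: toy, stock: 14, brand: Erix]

Accepted, Accepted, Accepted, Rejected

Rule: brand is Belo. This holds for each 'Accepted' example and fails for each 'Rejected' one.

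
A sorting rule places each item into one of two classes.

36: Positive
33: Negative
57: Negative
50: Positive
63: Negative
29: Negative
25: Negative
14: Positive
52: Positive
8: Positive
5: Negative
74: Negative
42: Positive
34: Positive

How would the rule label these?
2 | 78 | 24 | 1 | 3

'Positive' ⟺ even AND at most 52.

Positive, Negative, Positive, Negative, Negative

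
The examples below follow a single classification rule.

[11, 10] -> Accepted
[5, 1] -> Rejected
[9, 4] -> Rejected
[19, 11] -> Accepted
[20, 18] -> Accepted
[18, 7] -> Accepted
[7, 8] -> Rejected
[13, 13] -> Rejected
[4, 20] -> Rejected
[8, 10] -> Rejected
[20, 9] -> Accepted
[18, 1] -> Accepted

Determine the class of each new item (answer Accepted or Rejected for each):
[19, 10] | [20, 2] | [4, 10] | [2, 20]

Rule: first > second AND sum ≥ 15. This holds for each 'Accepted' example and fails for each 'Rejected' one.
[19, 10]: Accepted (19 > 10, 19+10 = 29).
[20, 2]: Accepted (20 > 2, 20+2 = 22).
[4, 10]: Rejected (4 < 10, 4+10 = 14).
[2, 20]: Rejected (2 < 20, 2+20 = 22).

Accepted, Accepted, Rejected, Rejected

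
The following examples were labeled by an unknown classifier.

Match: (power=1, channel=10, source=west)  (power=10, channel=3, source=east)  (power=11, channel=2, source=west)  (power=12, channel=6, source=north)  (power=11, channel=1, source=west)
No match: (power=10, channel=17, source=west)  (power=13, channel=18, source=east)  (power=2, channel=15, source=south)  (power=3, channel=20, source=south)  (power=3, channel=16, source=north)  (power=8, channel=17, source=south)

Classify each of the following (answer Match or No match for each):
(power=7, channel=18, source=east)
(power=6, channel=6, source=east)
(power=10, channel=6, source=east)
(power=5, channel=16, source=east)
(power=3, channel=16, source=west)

No match, Match, Match, No match, No match

Every 'Match' example satisfies: channel ≤ 10. None of the 'No match' examples do.
(power=7, channel=18, source=east): channel = 18, doesn't qualify → No match.
(power=6, channel=6, source=east): channel = 6, fits → Match.
(power=10, channel=6, source=east): channel = 6, fits → Match.
(power=5, channel=16, source=east): channel = 16, doesn't qualify → No match.
(power=3, channel=16, source=west): channel = 16, doesn't qualify → No match.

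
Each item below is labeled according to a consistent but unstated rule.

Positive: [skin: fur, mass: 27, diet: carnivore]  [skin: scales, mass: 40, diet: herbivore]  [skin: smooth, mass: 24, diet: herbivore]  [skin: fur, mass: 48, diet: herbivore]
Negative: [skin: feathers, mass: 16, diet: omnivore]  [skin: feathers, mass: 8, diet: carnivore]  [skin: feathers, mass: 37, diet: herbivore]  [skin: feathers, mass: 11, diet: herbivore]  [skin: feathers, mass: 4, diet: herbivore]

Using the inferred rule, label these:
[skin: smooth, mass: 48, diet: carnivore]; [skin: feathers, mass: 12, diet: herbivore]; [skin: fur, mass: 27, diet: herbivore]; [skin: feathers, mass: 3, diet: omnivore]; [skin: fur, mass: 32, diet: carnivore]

Positive, Negative, Positive, Negative, Positive

Every 'Positive' example satisfies: skin is not feathers. None of the 'Negative' examples do.
[skin: smooth, mass: 48, diet: carnivore]: skin is smooth, has this property → Positive. [skin: feathers, mass: 12, diet: herbivore]: skin is feathers, does not pass → Negative. [skin: fur, mass: 27, diet: herbivore]: skin is fur, has this property → Positive. [skin: feathers, mass: 3, diet: omnivore]: skin is feathers, does not pass → Negative. [skin: fur, mass: 32, diet: carnivore]: skin is fur, has this property → Positive.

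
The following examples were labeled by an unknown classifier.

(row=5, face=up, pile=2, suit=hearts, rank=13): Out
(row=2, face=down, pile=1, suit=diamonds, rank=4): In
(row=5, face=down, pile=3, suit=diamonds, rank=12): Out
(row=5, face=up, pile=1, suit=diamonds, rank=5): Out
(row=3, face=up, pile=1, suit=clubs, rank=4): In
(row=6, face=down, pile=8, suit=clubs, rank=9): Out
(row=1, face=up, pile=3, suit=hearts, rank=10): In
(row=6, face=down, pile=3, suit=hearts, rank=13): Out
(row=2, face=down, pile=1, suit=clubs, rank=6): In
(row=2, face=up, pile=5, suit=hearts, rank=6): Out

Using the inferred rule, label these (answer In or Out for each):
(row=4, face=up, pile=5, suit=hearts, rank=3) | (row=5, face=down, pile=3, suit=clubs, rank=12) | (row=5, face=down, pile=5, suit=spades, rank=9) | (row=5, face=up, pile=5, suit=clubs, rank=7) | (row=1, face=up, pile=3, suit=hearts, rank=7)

Rule: row ≤ 3 AND pile ≤ 3. This holds for each 'In' example and fails for each 'Out' one.
(row=4, face=up, pile=5, suit=hearts, rank=3): Out (row = 4, pile = 5). (row=5, face=down, pile=3, suit=clubs, rank=12): Out (row = 5, pile = 3). (row=5, face=down, pile=5, suit=spades, rank=9): Out (row = 5, pile = 5). (row=5, face=up, pile=5, suit=clubs, rank=7): Out (row = 5, pile = 5). (row=1, face=up, pile=3, suit=hearts, rank=7): In (row = 1, pile = 3).

Out, Out, Out, Out, In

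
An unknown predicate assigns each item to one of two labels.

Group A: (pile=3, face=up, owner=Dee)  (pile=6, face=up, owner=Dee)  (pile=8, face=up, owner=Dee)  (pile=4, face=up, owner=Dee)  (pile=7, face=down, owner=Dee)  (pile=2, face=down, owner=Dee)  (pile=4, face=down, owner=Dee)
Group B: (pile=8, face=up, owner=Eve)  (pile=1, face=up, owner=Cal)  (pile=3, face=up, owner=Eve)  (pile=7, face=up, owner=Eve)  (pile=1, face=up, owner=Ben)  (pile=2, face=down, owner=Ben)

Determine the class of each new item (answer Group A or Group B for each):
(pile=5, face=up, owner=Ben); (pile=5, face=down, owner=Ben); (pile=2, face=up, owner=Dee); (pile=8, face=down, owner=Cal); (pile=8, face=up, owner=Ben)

Group B, Group B, Group A, Group B, Group B

Checking candidate rules against both groups, what survives is: owner is Dee.
(pile=5, face=up, owner=Ben): owner is Ben, doesn't qualify → Group B. (pile=5, face=down, owner=Ben): owner is Ben, doesn't qualify → Group B. (pile=2, face=up, owner=Dee): owner is Dee, fits → Group A. (pile=8, face=down, owner=Cal): owner is Cal, doesn't qualify → Group B. (pile=8, face=up, owner=Ben): owner is Ben, doesn't qualify → Group B.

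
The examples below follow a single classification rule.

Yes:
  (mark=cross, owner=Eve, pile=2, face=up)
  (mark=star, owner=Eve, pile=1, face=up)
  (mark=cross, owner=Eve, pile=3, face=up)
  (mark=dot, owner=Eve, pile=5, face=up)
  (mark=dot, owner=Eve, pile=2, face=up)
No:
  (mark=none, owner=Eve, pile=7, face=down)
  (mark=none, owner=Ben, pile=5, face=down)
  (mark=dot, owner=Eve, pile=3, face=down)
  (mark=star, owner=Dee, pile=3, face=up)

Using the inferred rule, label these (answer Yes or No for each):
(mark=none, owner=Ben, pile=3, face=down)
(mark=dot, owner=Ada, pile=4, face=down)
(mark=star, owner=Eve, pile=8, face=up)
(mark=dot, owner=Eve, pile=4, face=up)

No, No, Yes, Yes

'Yes' ⟺ face is up AND owner is Eve.
No: (mark=none, owner=Ben, pile=3, face=down), since face is down, owner is Ben.
No: (mark=dot, owner=Ada, pile=4, face=down), since face is down, owner is Ada.
Yes: (mark=star, owner=Eve, pile=8, face=up), since face is up, owner is Eve.
Yes: (mark=dot, owner=Eve, pile=4, face=up), since face is up, owner is Eve.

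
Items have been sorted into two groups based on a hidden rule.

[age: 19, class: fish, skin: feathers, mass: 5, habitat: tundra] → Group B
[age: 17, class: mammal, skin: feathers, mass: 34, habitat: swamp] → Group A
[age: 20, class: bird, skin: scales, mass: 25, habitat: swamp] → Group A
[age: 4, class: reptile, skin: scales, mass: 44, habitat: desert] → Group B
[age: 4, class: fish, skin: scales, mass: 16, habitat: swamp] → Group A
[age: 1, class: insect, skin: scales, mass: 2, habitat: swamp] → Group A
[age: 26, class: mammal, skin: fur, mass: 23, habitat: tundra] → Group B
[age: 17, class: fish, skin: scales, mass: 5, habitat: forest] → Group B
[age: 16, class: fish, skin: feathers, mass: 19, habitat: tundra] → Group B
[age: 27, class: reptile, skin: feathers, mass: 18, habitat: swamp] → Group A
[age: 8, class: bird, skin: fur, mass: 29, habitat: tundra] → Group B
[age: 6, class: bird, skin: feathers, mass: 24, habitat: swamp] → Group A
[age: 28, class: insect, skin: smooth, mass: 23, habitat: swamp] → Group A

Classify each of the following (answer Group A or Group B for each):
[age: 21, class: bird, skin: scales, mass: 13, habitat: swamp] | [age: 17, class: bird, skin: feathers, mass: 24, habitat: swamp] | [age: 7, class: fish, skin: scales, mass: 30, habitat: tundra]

One predicate separates the groups cleanly: habitat is swamp.
Group A: [age: 21, class: bird, skin: scales, mass: 13, habitat: swamp], since habitat is swamp.
Group A: [age: 17, class: bird, skin: feathers, mass: 24, habitat: swamp], since habitat is swamp.
Group B: [age: 7, class: fish, skin: scales, mass: 30, habitat: tundra], since habitat is tundra.

Group A, Group A, Group B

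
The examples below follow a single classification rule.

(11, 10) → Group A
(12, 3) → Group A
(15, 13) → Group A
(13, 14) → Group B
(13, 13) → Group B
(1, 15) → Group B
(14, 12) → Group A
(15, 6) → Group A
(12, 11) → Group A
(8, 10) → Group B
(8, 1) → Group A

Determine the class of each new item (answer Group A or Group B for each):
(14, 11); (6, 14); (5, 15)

Group A, Group B, Group B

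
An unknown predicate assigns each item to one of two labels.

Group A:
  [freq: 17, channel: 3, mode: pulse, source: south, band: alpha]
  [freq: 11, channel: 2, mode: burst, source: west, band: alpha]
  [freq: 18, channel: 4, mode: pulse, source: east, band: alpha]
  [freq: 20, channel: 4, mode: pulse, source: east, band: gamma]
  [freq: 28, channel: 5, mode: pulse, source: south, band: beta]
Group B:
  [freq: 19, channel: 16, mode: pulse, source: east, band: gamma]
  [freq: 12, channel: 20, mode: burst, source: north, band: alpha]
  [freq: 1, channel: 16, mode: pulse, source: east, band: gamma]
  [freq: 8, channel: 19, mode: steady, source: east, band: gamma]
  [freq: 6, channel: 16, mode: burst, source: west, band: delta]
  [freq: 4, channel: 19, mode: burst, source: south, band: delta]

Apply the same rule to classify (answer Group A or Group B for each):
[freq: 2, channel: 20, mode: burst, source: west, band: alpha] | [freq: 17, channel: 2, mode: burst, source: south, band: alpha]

Group B, Group A

Rule: channel ≤ 5. This holds for each 'Group A' example and fails for each 'Group B' one.
[freq: 2, channel: 20, mode: burst, source: west, band: alpha] → channel = 20 → Group B. [freq: 17, channel: 2, mode: burst, source: south, band: alpha] → channel = 2 → Group A.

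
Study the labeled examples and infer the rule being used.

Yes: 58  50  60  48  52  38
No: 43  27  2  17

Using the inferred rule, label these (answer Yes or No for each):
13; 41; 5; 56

No, No, No, Yes

The simplest hypothesis consistent with all the labels is: even AND at least 17.
13 → 13 is odd, 13 < 17 → No. 41 → 41 is odd, 41 ≥ 17 → No. 5 → 5 is odd, 5 < 17 → No. 56 → 56 is even, 56 ≥ 17 → Yes.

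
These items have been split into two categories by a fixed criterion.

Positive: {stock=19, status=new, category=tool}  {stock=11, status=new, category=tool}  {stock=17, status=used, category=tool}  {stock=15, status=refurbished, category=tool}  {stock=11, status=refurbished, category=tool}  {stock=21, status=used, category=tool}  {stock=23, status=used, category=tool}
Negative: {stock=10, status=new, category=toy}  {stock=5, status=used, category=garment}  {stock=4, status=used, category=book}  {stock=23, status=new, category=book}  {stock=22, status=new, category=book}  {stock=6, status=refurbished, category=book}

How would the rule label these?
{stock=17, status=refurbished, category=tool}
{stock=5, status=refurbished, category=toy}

Positive, Negative

The distinguishing property — category is tool — holds for all the 'Positive' cases and none of the 'Negative' cases.
{stock=17, status=refurbished, category=tool}: Positive (category is tool).
{stock=5, status=refurbished, category=toy}: Negative (category is toy).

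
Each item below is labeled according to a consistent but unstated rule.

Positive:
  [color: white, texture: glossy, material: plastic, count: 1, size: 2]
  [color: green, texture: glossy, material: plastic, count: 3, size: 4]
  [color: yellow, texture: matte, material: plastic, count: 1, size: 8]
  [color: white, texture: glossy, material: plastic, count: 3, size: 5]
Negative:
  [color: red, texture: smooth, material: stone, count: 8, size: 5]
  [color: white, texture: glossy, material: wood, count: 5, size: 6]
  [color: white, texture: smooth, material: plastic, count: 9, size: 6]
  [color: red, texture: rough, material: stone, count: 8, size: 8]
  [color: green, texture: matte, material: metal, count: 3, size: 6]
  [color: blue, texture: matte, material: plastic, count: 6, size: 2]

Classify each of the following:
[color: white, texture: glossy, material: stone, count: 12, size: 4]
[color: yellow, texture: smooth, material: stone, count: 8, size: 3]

The common property of the 'Positive' items is: material is plastic AND count ≤ 3. No 'Negative' item has it.
Negative: [color: white, texture: glossy, material: stone, count: 12, size: 4], since material is stone, count = 12. Negative: [color: yellow, texture: smooth, material: stone, count: 8, size: 3], since material is stone, count = 8.

Negative, Negative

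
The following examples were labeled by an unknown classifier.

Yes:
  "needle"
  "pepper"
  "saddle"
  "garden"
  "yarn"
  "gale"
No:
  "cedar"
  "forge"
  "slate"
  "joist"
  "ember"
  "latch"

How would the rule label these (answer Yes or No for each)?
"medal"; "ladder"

No, Yes

All 'Yes' examples share one property — even length — and every 'No' example lacks it.
No: "medal", since length 5. Yes: "ladder", since length 6.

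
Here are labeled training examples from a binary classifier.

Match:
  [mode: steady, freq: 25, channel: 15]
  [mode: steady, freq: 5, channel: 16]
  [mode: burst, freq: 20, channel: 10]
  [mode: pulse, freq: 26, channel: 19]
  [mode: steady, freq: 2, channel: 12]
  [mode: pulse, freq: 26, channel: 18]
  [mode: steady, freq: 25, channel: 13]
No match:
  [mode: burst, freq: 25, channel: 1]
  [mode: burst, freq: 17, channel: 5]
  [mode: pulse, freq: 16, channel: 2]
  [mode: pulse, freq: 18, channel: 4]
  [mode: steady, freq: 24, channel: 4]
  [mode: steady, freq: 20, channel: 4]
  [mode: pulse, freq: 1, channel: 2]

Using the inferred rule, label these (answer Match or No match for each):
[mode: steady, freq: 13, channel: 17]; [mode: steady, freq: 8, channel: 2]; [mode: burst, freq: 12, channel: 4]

Match, No match, No match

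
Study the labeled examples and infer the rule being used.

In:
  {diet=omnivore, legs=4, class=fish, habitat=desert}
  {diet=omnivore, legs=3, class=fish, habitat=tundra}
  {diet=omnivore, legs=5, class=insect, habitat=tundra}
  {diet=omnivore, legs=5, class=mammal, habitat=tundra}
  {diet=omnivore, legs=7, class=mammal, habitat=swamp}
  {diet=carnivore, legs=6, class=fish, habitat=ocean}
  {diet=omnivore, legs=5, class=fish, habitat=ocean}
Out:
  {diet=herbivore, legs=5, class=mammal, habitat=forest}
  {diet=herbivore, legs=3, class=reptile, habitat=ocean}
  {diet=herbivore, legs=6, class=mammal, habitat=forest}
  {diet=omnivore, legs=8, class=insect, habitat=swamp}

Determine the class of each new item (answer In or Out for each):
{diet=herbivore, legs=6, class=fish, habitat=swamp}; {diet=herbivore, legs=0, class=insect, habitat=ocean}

The classifier is using: diet is not herbivore AND legs ≤ 7.

Out, Out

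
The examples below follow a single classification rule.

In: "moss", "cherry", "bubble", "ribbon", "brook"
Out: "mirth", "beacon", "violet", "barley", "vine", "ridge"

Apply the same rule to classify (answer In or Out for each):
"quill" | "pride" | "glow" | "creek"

In, Out, Out, In

Rule: has a double letter. This holds for each 'In' example and fails for each 'Out' one.
"quill" — 'll' doubled, hence In. "pride" — no doubled letter, hence Out. "glow" — no doubled letter, hence Out. "creek" — 'ee' doubled, hence In.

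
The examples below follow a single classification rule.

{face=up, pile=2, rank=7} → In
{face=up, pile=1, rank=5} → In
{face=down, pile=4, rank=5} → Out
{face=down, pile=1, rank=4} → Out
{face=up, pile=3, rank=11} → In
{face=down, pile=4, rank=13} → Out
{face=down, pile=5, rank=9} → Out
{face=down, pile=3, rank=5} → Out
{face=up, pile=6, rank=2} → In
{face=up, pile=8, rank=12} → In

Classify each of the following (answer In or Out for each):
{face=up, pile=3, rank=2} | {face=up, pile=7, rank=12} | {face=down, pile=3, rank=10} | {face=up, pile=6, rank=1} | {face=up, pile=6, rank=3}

In, In, Out, In, In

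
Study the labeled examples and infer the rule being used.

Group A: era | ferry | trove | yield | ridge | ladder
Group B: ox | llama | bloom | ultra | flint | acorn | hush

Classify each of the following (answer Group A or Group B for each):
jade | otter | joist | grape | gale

All 'Group A' examples share one property — contains 'e' — and every 'Group B' example lacks it.

Group A, Group A, Group B, Group A, Group A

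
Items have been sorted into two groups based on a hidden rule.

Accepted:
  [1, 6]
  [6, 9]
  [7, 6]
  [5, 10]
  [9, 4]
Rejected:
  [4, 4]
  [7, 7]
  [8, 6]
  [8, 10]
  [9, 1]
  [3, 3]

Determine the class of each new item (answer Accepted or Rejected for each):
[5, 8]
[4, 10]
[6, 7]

Accepted, Rejected, Accepted

The simplest hypothesis consistent with all the labels is: sum is odd.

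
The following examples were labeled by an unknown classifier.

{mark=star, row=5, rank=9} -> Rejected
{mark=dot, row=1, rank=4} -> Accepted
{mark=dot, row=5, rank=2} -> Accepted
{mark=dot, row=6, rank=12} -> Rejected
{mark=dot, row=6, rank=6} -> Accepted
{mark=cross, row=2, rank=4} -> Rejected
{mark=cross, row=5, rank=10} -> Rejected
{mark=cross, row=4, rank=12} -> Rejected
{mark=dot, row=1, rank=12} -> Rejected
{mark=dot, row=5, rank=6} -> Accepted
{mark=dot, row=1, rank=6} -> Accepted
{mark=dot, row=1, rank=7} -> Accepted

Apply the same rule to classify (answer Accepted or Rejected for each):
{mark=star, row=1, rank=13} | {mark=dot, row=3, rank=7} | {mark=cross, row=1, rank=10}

Rejected, Accepted, Rejected

One predicate separates the groups cleanly: mark is dot AND rank ≤ 7.
{mark=star, row=1, rank=13}: mark is star, rank = 13 — fails the rule, so Rejected.
{mark=dot, row=3, rank=7}: mark is dot, rank = 7 — fits, so Accepted.
{mark=cross, row=1, rank=10}: mark is cross, rank = 10 — fails the rule, so Rejected.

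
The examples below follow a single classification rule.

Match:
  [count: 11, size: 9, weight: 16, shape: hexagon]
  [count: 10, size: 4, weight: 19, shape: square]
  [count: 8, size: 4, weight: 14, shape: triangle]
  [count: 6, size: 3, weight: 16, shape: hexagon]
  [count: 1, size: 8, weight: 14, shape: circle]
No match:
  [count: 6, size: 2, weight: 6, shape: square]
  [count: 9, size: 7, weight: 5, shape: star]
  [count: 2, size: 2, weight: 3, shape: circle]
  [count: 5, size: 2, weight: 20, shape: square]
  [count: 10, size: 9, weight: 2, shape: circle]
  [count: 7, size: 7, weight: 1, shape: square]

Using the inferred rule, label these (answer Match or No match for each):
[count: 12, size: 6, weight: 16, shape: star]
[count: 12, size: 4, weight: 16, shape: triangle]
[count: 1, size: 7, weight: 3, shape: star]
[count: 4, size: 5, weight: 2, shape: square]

The simplest hypothesis consistent with all the labels is: weight ≥ 6 AND size ≥ 3.
[count: 12, size: 6, weight: 16, shape: star]: weight = 16, size = 6 — checks out, so Match.
[count: 12, size: 4, weight: 16, shape: triangle]: weight = 16, size = 4 — checks out, so Match.
[count: 1, size: 7, weight: 3, shape: star]: weight = 3, size = 7 — fails this test, so No match.
[count: 4, size: 5, weight: 2, shape: square]: weight = 2, size = 5 — fails this test, so No match.

Match, Match, No match, No match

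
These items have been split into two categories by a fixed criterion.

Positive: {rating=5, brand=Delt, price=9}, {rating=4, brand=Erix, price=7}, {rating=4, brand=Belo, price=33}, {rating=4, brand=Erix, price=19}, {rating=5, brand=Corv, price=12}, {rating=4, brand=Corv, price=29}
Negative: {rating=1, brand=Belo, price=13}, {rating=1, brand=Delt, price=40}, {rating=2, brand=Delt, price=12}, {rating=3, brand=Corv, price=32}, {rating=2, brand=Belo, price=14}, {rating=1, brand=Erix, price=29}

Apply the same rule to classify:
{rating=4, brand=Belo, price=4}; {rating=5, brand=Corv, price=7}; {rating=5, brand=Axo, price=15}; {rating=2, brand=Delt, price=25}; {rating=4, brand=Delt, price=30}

Positive, Positive, Positive, Negative, Positive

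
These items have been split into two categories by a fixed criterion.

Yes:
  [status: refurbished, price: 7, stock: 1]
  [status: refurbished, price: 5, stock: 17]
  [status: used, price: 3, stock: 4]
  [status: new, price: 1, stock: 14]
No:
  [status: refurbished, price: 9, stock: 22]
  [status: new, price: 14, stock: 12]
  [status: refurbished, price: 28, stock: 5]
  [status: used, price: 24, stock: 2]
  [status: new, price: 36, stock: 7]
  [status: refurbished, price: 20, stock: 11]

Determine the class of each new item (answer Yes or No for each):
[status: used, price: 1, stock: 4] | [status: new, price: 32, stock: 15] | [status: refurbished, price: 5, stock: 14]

The classifier is using: price ≤ 7.
Yes: [status: used, price: 1, stock: 4], since price = 1.
No: [status: new, price: 32, stock: 15], since price = 32.
Yes: [status: refurbished, price: 5, stock: 14], since price = 5.

Yes, No, Yes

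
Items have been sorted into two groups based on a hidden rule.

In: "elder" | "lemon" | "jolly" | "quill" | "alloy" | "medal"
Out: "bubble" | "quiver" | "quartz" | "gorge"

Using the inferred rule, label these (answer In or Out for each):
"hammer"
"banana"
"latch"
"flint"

Out, Out, In, In

The rule appears to be: odd length AND contains 'l'.
"hammer": length 6, no 'l' — does not pass, so Out. "banana": length 6, no 'l' — does not pass, so Out. "latch": length 5, has 'l' — fits, so In. "flint": length 5, has 'l' — fits, so In.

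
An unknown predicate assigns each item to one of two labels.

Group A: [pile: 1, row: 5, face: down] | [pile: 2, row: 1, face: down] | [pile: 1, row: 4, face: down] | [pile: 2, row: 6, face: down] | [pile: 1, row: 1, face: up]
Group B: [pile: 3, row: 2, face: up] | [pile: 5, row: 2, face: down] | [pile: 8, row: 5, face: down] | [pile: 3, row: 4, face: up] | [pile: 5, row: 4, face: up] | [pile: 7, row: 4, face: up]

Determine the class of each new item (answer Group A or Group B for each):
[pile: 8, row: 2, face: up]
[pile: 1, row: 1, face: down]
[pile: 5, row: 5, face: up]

Group B, Group A, Group B

The distinguishing property — pile ≤ 2 — holds for all the 'Group A' cases and none of the 'Group B' cases.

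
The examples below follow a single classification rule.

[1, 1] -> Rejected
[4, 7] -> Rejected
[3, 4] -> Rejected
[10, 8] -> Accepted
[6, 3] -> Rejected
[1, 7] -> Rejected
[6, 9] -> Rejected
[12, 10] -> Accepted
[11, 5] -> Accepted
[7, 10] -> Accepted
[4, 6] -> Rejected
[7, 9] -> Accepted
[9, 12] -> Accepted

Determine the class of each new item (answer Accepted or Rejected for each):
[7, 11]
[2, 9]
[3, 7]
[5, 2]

Accepted, Rejected, Rejected, Rejected

Rule: sum ≥ 16. This holds for each 'Accepted' example and fails for each 'Rejected' one.
[7, 11]: 7+11 = 18 — checks out, so Accepted. [2, 9]: 2+9 = 11 — does not pass, so Rejected. [3, 7]: 3+7 = 10 — does not pass, so Rejected. [5, 2]: 5+2 = 7 — does not pass, so Rejected.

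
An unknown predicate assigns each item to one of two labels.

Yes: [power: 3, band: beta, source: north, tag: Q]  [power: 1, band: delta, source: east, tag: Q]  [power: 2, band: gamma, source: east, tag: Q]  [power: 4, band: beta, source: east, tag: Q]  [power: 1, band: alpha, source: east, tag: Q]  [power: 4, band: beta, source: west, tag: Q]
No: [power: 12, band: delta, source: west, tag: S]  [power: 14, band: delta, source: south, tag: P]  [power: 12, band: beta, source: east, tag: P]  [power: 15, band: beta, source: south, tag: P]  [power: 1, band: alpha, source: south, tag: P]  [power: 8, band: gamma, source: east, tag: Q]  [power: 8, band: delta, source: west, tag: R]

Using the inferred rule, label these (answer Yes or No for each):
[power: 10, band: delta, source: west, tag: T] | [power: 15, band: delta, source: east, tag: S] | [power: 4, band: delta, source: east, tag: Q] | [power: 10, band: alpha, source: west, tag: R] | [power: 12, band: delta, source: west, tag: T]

No, No, Yes, No, No

The simplest hypothesis consistent with all the labels is: tag is Q AND power ≤ 4.
No: [power: 10, band: delta, source: west, tag: T], since tag is T, power = 10.
No: [power: 15, band: delta, source: east, tag: S], since tag is S, power = 15.
Yes: [power: 4, band: delta, source: east, tag: Q], since tag is Q, power = 4.
No: [power: 10, band: alpha, source: west, tag: R], since tag is R, power = 10.
No: [power: 12, band: delta, source: west, tag: T], since tag is T, power = 12.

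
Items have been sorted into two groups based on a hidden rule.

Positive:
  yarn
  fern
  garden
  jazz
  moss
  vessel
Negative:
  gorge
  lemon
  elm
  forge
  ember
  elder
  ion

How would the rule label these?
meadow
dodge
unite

Positive, Negative, Negative

A rule that fits every label: even length — true of each 'Positive' example, false of each 'Negative' one.
meadow → length 6 → Positive. dodge → length 5 → Negative. unite → length 5 → Negative.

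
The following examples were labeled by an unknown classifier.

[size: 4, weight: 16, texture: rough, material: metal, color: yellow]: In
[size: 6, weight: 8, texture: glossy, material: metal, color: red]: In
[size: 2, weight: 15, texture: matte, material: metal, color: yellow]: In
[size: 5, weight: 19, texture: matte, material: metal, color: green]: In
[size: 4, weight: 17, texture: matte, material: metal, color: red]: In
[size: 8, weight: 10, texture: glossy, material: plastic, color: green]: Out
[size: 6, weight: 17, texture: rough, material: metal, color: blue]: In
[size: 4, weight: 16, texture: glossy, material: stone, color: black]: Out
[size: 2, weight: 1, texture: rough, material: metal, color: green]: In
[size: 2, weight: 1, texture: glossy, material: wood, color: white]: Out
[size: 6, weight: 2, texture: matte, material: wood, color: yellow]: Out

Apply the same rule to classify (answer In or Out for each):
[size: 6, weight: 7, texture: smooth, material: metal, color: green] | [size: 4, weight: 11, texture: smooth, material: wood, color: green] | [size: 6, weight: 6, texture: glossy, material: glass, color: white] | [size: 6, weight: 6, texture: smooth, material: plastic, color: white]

The simplest hypothesis consistent with all the labels is: material is metal.
[size: 6, weight: 7, texture: smooth, material: metal, color: green]: material is metal — passes, so In. [size: 4, weight: 11, texture: smooth, material: wood, color: green]: material is wood — lacks this property, so Out. [size: 6, weight: 6, texture: glossy, material: glass, color: white]: material is glass — lacks this property, so Out. [size: 6, weight: 6, texture: smooth, material: plastic, color: white]: material is plastic — lacks this property, so Out.

In, Out, Out, Out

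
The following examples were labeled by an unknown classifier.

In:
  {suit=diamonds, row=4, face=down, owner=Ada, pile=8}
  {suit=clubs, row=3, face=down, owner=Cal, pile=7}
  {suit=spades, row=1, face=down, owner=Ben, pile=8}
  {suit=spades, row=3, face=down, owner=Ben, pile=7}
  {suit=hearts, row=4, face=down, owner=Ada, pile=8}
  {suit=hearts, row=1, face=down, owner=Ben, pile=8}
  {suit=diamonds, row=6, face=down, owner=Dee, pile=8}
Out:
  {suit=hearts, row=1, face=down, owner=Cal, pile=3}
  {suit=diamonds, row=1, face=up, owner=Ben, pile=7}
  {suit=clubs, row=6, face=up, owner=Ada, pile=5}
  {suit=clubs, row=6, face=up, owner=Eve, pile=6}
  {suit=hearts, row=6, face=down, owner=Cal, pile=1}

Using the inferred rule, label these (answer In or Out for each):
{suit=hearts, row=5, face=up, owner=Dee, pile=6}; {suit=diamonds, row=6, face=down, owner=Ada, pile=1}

One predicate separates the groups cleanly: face is down AND pile ≥ 5.
Out: {suit=hearts, row=5, face=up, owner=Dee, pile=6}, since face is up, pile = 6.
Out: {suit=diamonds, row=6, face=down, owner=Ada, pile=1}, since face is down, pile = 1.

Out, Out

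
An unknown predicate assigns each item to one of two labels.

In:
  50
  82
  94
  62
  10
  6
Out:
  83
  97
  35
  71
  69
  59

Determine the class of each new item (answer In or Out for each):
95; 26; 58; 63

Out, In, In, Out

The simplest hypothesis consistent with all the labels is: even.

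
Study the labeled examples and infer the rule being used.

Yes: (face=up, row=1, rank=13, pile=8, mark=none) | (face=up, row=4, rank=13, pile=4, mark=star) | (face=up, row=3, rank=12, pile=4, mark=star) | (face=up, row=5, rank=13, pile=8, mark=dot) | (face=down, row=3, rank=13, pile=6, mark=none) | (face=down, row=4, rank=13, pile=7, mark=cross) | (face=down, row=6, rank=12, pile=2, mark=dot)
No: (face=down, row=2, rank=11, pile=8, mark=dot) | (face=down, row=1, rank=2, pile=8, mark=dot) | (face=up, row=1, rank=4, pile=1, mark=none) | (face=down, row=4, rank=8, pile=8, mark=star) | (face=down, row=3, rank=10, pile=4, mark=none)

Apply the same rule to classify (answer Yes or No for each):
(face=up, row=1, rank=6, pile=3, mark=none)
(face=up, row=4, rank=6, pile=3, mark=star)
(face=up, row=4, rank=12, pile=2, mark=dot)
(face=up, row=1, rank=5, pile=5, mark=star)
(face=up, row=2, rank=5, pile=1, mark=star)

No, No, Yes, No, No

The simplest hypothesis consistent with all the labels is: rank ≥ 12.
(face=up, row=1, rank=6, pile=3, mark=none) — rank = 6, hence No.
(face=up, row=4, rank=6, pile=3, mark=star) — rank = 6, hence No.
(face=up, row=4, rank=12, pile=2, mark=dot) — rank = 12, hence Yes.
(face=up, row=1, rank=5, pile=5, mark=star) — rank = 5, hence No.
(face=up, row=2, rank=5, pile=1, mark=star) — rank = 5, hence No.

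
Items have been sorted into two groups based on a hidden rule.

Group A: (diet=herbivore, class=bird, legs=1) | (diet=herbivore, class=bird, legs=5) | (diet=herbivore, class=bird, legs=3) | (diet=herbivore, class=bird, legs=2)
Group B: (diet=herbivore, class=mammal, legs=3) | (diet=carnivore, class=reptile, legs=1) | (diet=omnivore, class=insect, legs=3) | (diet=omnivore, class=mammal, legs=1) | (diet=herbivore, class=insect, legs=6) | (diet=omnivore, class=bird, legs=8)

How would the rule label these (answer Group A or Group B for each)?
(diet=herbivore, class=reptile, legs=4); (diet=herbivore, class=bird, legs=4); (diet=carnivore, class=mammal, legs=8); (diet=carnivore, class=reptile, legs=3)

The pattern is that an item is 'Group A' exactly when: class is bird AND diet is herbivore.
(diet=herbivore, class=reptile, legs=4): Group B (class is reptile, diet is herbivore). (diet=herbivore, class=bird, legs=4): Group A (class is bird, diet is herbivore). (diet=carnivore, class=mammal, legs=8): Group B (class is mammal, diet is carnivore). (diet=carnivore, class=reptile, legs=3): Group B (class is reptile, diet is carnivore).

Group B, Group A, Group B, Group B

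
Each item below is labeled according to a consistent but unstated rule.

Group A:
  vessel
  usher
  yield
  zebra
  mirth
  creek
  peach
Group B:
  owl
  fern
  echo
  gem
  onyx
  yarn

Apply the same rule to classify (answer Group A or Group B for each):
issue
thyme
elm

Group A, Group A, Group B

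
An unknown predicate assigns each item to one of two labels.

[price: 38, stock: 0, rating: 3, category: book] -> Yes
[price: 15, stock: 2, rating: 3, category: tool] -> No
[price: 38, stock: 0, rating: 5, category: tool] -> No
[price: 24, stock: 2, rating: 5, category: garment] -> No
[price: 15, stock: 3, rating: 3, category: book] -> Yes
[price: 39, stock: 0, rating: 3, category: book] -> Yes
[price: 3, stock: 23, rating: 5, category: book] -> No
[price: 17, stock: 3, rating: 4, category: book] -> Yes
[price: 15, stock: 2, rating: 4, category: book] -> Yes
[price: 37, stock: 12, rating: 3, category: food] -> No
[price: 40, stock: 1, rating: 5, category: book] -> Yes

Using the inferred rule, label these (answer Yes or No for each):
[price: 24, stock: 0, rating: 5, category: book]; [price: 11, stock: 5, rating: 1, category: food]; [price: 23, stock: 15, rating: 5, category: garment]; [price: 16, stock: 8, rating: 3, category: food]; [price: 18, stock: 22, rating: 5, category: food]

Yes, No, No, No, No

The common property of the 'Yes' items is: category is book AND stock ≤ 3. No 'No' item has it.
[price: 24, stock: 0, rating: 5, category: book]: Yes (category is book, stock = 0). [price: 11, stock: 5, rating: 1, category: food]: No (category is food, stock = 5). [price: 23, stock: 15, rating: 5, category: garment]: No (category is garment, stock = 15). [price: 16, stock: 8, rating: 3, category: food]: No (category is food, stock = 8). [price: 18, stock: 22, rating: 5, category: food]: No (category is food, stock = 22).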